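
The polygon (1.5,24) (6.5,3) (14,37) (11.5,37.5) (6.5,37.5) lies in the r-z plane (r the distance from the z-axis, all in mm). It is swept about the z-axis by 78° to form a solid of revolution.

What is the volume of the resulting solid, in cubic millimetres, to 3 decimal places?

Profile (r,z), 5 vertices: (1.5,24) (6.5,3) (14,37) (11.5,37.5) (6.5,37.5)
edge 0: (1.5,24)→(6.5,3)  cross = 1.5·3 − 6.5·24 = -151.5000; (r_i+r_j)·cross = 8·-151.5000 = -1212.0000
edge 1: (6.5,3)→(14,37)  cross = 6.5·37 − 14·3 = 198.5000; (r_i+r_j)·cross = 20.5·198.5000 = 4069.2500
edge 2: (14,37)→(11.5,37.5)  cross = 14·37.5 − 11.5·37 = 99.5000; (r_i+r_j)·cross = 25.5·99.5000 = 2537.2500
edge 3: (11.5,37.5)→(6.5,37.5)  cross = 11.5·37.5 − 6.5·37.5 = 187.5000; (r_i+r_j)·cross = 18·187.5000 = 3375.0000
edge 4: (6.5,37.5)→(1.5,24)  cross = 6.5·24 − 1.5·37.5 = 99.7500; (r_i+r_j)·cross = 8·99.7500 = 798.0000
Σcross = 433.7500 → A = |Σcross|/2 = 216.8750 mm²
Σ(r_i+r_j)·cross = 9567.5000 → first moment M = |Σ|/6 = 1594.5833
R_c = M/A = 1594.5833/216.8750 = 7.3525 mm
θ = 78° = 1.361357 rad
V = θ·R_c·A = 1.361357·7.3525·216.8750 = 2170.797 mm³

Volume = 2170.797 mm³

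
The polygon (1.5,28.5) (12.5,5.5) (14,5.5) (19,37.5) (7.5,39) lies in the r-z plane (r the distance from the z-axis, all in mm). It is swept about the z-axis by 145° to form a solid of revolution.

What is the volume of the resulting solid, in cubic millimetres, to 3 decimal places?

Profile (r,z), 5 vertices: (1.5,28.5) (12.5,5.5) (14,5.5) (19,37.5) (7.5,39)
edge 0: (1.5,28.5)→(12.5,5.5)  cross = 1.5·5.5 − 12.5·28.5 = -348.0000; (r_i+r_j)·cross = 14·-348.0000 = -4872.0000
edge 1: (12.5,5.5)→(14,5.5)  cross = 12.5·5.5 − 14·5.5 = -8.2500; (r_i+r_j)·cross = 26.5·-8.2500 = -218.6250
edge 2: (14,5.5)→(19,37.5)  cross = 14·37.5 − 19·5.5 = 420.5000; (r_i+r_j)·cross = 33·420.5000 = 13876.5000
edge 3: (19,37.5)→(7.5,39)  cross = 19·39 − 7.5·37.5 = 459.7500; (r_i+r_j)·cross = 26.5·459.7500 = 12183.3750
edge 4: (7.5,39)→(1.5,28.5)  cross = 7.5·28.5 − 1.5·39 = 155.2500; (r_i+r_j)·cross = 9·155.2500 = 1397.2500
Σcross = 679.2500 → A = |Σcross|/2 = 339.6250 mm²
Σ(r_i+r_j)·cross = 22366.5000 → first moment M = |Σ|/6 = 3727.7500
R_c = M/A = 3727.7500/339.6250 = 10.9761 mm
θ = 145° = 2.530727 rad
V = θ·R_c·A = 2.530727·10.9761·339.6250 = 9433.919 mm³

Volume = 9433.919 mm³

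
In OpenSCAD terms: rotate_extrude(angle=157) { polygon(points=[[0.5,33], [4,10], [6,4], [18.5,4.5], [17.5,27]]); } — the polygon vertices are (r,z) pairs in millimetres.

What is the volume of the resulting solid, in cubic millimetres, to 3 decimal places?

Profile (r,z), 5 vertices: (0.5,33) (4,10) (6,4) (18.5,4.5) (17.5,27)
edge 0: (0.5,33)→(4,10)  cross = 0.5·10 − 4·33 = -127.0000; (r_i+r_j)·cross = 4.5·-127.0000 = -571.5000
edge 1: (4,10)→(6,4)  cross = 4·4 − 6·10 = -44.0000; (r_i+r_j)·cross = 10·-44.0000 = -440.0000
edge 2: (6,4)→(18.5,4.5)  cross = 6·4.5 − 18.5·4 = -47.0000; (r_i+r_j)·cross = 24.5·-47.0000 = -1151.5000
edge 3: (18.5,4.5)→(17.5,27)  cross = 18.5·27 − 17.5·4.5 = 420.7500; (r_i+r_j)·cross = 36·420.7500 = 15147.0000
edge 4: (17.5,27)→(0.5,33)  cross = 17.5·33 − 0.5·27 = 564.0000; (r_i+r_j)·cross = 18·564.0000 = 10152.0000
Σcross = 766.7500 → A = |Σcross|/2 = 383.3750 mm²
Σ(r_i+r_j)·cross = 23136.0000 → first moment M = |Σ|/6 = 3856.0000
R_c = M/A = 3856.0000/383.3750 = 10.0580 mm
θ = 157° = 2.740167 rad
V = θ·R_c·A = 2.740167·10.0580·383.3750 = 10566.084 mm³

Volume = 10566.084 mm³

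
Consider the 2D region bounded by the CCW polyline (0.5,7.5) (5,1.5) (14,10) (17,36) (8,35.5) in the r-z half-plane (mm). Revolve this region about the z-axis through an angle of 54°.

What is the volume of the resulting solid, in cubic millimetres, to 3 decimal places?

Profile (r,z), 5 vertices: (0.5,7.5) (5,1.5) (14,10) (17,36) (8,35.5)
edge 0: (0.5,7.5)→(5,1.5)  cross = 0.5·1.5 − 5·7.5 = -36.7500; (r_i+r_j)·cross = 5.5·-36.7500 = -202.1250
edge 1: (5,1.5)→(14,10)  cross = 5·10 − 14·1.5 = 29.0000; (r_i+r_j)·cross = 19·29.0000 = 551.0000
edge 2: (14,10)→(17,36)  cross = 14·36 − 17·10 = 334.0000; (r_i+r_j)·cross = 31·334.0000 = 10354.0000
edge 3: (17,36)→(8,35.5)  cross = 17·35.5 − 8·36 = 315.5000; (r_i+r_j)·cross = 25·315.5000 = 7887.5000
edge 4: (8,35.5)→(0.5,7.5)  cross = 8·7.5 − 0.5·35.5 = 42.2500; (r_i+r_j)·cross = 8.5·42.2500 = 359.1250
Σcross = 684.0000 → A = |Σcross|/2 = 342.0000 mm²
Σ(r_i+r_j)·cross = 18949.5000 → first moment M = |Σ|/6 = 3158.2500
R_c = M/A = 3158.2500/342.0000 = 9.2346 mm
θ = 54° = 0.942478 rad
V = θ·R_c·A = 0.942478·9.2346·342.0000 = 2976.580 mm³

Volume = 2976.580 mm³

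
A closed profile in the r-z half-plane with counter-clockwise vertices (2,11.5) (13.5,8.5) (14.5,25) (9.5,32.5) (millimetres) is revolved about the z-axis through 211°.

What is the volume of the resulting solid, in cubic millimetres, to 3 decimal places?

Profile (r,z), 4 vertices: (2,11.5) (13.5,8.5) (14.5,25) (9.5,32.5)
edge 0: (2,11.5)→(13.5,8.5)  cross = 2·8.5 − 13.5·11.5 = -138.2500; (r_i+r_j)·cross = 15.5·-138.2500 = -2142.8750
edge 1: (13.5,8.5)→(14.5,25)  cross = 13.5·25 − 14.5·8.5 = 214.2500; (r_i+r_j)·cross = 28·214.2500 = 5999.0000
edge 2: (14.5,25)→(9.5,32.5)  cross = 14.5·32.5 − 9.5·25 = 233.7500; (r_i+r_j)·cross = 24·233.7500 = 5610.0000
edge 3: (9.5,32.5)→(2,11.5)  cross = 9.5·11.5 − 2·32.5 = 44.2500; (r_i+r_j)·cross = 11.5·44.2500 = 508.8750
Σcross = 354.0000 → A = |Σcross|/2 = 177.0000 mm²
Σ(r_i+r_j)·cross = 9975.0000 → first moment M = |Σ|/6 = 1662.5000
R_c = M/A = 1662.5000/177.0000 = 9.3927 mm
θ = 211° = 3.682645 rad
V = θ·R_c·A = 3.682645·9.3927·177.0000 = 6122.397 mm³

Volume = 6122.397 mm³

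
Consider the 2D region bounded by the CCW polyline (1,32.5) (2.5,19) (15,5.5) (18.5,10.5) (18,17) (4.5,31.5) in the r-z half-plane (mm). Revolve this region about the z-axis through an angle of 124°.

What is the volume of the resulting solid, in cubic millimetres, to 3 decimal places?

Profile (r,z), 6 vertices: (1,32.5) (2.5,19) (15,5.5) (18.5,10.5) (18,17) (4.5,31.5)
edge 0: (1,32.5)→(2.5,19)  cross = 1·19 − 2.5·32.5 = -62.2500; (r_i+r_j)·cross = 3.5·-62.2500 = -217.8750
edge 1: (2.5,19)→(15,5.5)  cross = 2.5·5.5 − 15·19 = -271.2500; (r_i+r_j)·cross = 17.5·-271.2500 = -4746.8750
edge 2: (15,5.5)→(18.5,10.5)  cross = 15·10.5 − 18.5·5.5 = 55.7500; (r_i+r_j)·cross = 33.5·55.7500 = 1867.6250
edge 3: (18.5,10.5)→(18,17)  cross = 18.5·17 − 18·10.5 = 125.5000; (r_i+r_j)·cross = 36.5·125.5000 = 4580.7500
edge 4: (18,17)→(4.5,31.5)  cross = 18·31.5 − 4.5·17 = 490.5000; (r_i+r_j)·cross = 22.5·490.5000 = 11036.2500
edge 5: (4.5,31.5)→(1,32.5)  cross = 4.5·32.5 − 1·31.5 = 114.7500; (r_i+r_j)·cross = 5.5·114.7500 = 631.1250
Σcross = 453.0000 → A = |Σcross|/2 = 226.5000 mm²
Σ(r_i+r_j)·cross = 13151.0000 → first moment M = |Σ|/6 = 2191.8333
R_c = M/A = 2191.8333/226.5000 = 9.6770 mm
θ = 124° = 2.164208 rad
V = θ·R_c·A = 2.164208·9.6770·226.5000 = 4743.584 mm³

Volume = 4743.584 mm³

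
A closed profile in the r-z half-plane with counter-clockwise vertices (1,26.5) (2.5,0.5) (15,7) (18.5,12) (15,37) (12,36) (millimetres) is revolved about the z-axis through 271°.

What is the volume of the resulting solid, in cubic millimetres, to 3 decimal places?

Profile (r,z), 6 vertices: (1,26.5) (2.5,0.5) (15,7) (18.5,12) (15,37) (12,36)
edge 0: (1,26.5)→(2.5,0.5)  cross = 1·0.5 − 2.5·26.5 = -65.7500; (r_i+r_j)·cross = 3.5·-65.7500 = -230.1250
edge 1: (2.5,0.5)→(15,7)  cross = 2.5·7 − 15·0.5 = 10.0000; (r_i+r_j)·cross = 17.5·10.0000 = 175.0000
edge 2: (15,7)→(18.5,12)  cross = 15·12 − 18.5·7 = 50.5000; (r_i+r_j)·cross = 33.5·50.5000 = 1691.7500
edge 3: (18.5,12)→(15,37)  cross = 18.5·37 − 15·12 = 504.5000; (r_i+r_j)·cross = 33.5·504.5000 = 16900.7500
edge 4: (15,37)→(12,36)  cross = 15·36 − 12·37 = 96.0000; (r_i+r_j)·cross = 27·96.0000 = 2592.0000
edge 5: (12,36)→(1,26.5)  cross = 12·26.5 − 1·36 = 282.0000; (r_i+r_j)·cross = 13·282.0000 = 3666.0000
Σcross = 877.2500 → A = |Σcross|/2 = 438.6250 mm²
Σ(r_i+r_j)·cross = 24795.3750 → first moment M = |Σ|/6 = 4132.5625
R_c = M/A = 4132.5625/438.6250 = 9.4216 mm
θ = 271° = 4.729842 rad
V = θ·R_c·A = 4.729842·9.4216·438.6250 = 19546.369 mm³

Volume = 19546.369 mm³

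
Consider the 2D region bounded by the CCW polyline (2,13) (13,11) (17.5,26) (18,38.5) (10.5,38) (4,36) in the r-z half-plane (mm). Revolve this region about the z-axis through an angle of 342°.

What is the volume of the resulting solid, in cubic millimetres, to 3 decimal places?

Profile (r,z), 6 vertices: (2,13) (13,11) (17.5,26) (18,38.5) (10.5,38) (4,36)
edge 0: (2,13)→(13,11)  cross = 2·11 − 13·13 = -147.0000; (r_i+r_j)·cross = 15·-147.0000 = -2205.0000
edge 1: (13,11)→(17.5,26)  cross = 13·26 − 17.5·11 = 145.5000; (r_i+r_j)·cross = 30.5·145.5000 = 4437.7500
edge 2: (17.5,26)→(18,38.5)  cross = 17.5·38.5 − 18·26 = 205.7500; (r_i+r_j)·cross = 35.5·205.7500 = 7304.1250
edge 3: (18,38.5)→(10.5,38)  cross = 18·38 − 10.5·38.5 = 279.7500; (r_i+r_j)·cross = 28.5·279.7500 = 7972.8750
edge 4: (10.5,38)→(4,36)  cross = 10.5·36 − 4·38 = 226.0000; (r_i+r_j)·cross = 14.5·226.0000 = 3277.0000
edge 5: (4,36)→(2,13)  cross = 4·13 − 2·36 = -20.0000; (r_i+r_j)·cross = 6·-20.0000 = -120.0000
Σcross = 690.0000 → A = |Σcross|/2 = 345.0000 mm²
Σ(r_i+r_j)·cross = 20666.7500 → first moment M = |Σ|/6 = 3444.4583
R_c = M/A = 3444.4583/345.0000 = 9.9839 mm
θ = 342° = 5.969026 rad
V = θ·R_c·A = 5.969026·9.9839·345.0000 = 20560.061 mm³

Volume = 20560.061 mm³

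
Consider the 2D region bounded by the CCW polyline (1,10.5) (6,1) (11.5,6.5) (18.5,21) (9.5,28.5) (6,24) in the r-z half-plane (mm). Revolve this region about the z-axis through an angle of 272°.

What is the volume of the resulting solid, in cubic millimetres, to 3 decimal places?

Volume = 11091.463 mm³

Profile (r,z), 6 vertices: (1,10.5) (6,1) (11.5,6.5) (18.5,21) (9.5,28.5) (6,24)
edge 0: (1,10.5)→(6,1)  cross = 1·1 − 6·10.5 = -62.0000; (r_i+r_j)·cross = 7·-62.0000 = -434.0000
edge 1: (6,1)→(11.5,6.5)  cross = 6·6.5 − 11.5·1 = 27.5000; (r_i+r_j)·cross = 17.5·27.5000 = 481.2500
edge 2: (11.5,6.5)→(18.5,21)  cross = 11.5·21 − 18.5·6.5 = 121.2500; (r_i+r_j)·cross = 30·121.2500 = 3637.5000
edge 3: (18.5,21)→(9.5,28.5)  cross = 18.5·28.5 − 9.5·21 = 327.7500; (r_i+r_j)·cross = 28·327.7500 = 9177.0000
edge 4: (9.5,28.5)→(6,24)  cross = 9.5·24 − 6·28.5 = 57.0000; (r_i+r_j)·cross = 15.5·57.0000 = 883.5000
edge 5: (6,24)→(1,10.5)  cross = 6·10.5 − 1·24 = 39.0000; (r_i+r_j)·cross = 7·39.0000 = 273.0000
Σcross = 510.5000 → A = |Σcross|/2 = 255.2500 mm²
Σ(r_i+r_j)·cross = 14018.2500 → first moment M = |Σ|/6 = 2336.3750
R_c = M/A = 2336.3750/255.2500 = 9.1533 mm
θ = 272° = 4.747296 rad
V = θ·R_c·A = 4.747296·9.1533·255.2500 = 11091.463 mm³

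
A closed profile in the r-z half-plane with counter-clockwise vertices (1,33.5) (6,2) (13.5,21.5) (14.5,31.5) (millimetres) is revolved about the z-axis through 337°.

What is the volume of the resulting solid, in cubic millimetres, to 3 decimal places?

Volume = 10601.749 mm³

Profile (r,z), 4 vertices: (1,33.5) (6,2) (13.5,21.5) (14.5,31.5)
edge 0: (1,33.5)→(6,2)  cross = 1·2 − 6·33.5 = -199.0000; (r_i+r_j)·cross = 7·-199.0000 = -1393.0000
edge 1: (6,2)→(13.5,21.5)  cross = 6·21.5 − 13.5·2 = 102.0000; (r_i+r_j)·cross = 19.5·102.0000 = 1989.0000
edge 2: (13.5,21.5)→(14.5,31.5)  cross = 13.5·31.5 − 14.5·21.5 = 113.5000; (r_i+r_j)·cross = 28·113.5000 = 3178.0000
edge 3: (14.5,31.5)→(1,33.5)  cross = 14.5·33.5 − 1·31.5 = 454.2500; (r_i+r_j)·cross = 15.5·454.2500 = 7040.8750
Σcross = 470.7500 → A = |Σcross|/2 = 235.3750 mm²
Σ(r_i+r_j)·cross = 10814.8750 → first moment M = |Σ|/6 = 1802.4792
R_c = M/A = 1802.4792/235.3750 = 7.6579 mm
θ = 337° = 5.881760 rad
V = θ·R_c·A = 5.881760·7.6579·235.3750 = 10601.749 mm³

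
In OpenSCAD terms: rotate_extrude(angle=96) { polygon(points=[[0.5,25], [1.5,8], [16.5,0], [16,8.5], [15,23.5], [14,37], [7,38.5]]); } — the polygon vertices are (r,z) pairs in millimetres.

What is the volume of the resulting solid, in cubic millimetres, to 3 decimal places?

Volume = 6540.307 mm³

Profile (r,z), 7 vertices: (0.5,25) (1.5,8) (16.5,0) (16,8.5) (15,23.5) (14,37) (7,38.5)
edge 0: (0.5,25)→(1.5,8)  cross = 0.5·8 − 1.5·25 = -33.5000; (r_i+r_j)·cross = 2·-33.5000 = -67.0000
edge 1: (1.5,8)→(16.5,0)  cross = 1.5·0 − 16.5·8 = -132.0000; (r_i+r_j)·cross = 18·-132.0000 = -2376.0000
edge 2: (16.5,0)→(16,8.5)  cross = 16.5·8.5 − 16·0 = 140.2500; (r_i+r_j)·cross = 32.5·140.2500 = 4558.1250
edge 3: (16,8.5)→(15,23.5)  cross = 16·23.5 − 15·8.5 = 248.5000; (r_i+r_j)·cross = 31·248.5000 = 7703.5000
edge 4: (15,23.5)→(14,37)  cross = 15·37 − 14·23.5 = 226.0000; (r_i+r_j)·cross = 29·226.0000 = 6554.0000
edge 5: (14,37)→(7,38.5)  cross = 14·38.5 − 7·37 = 280.0000; (r_i+r_j)·cross = 21·280.0000 = 5880.0000
edge 6: (7,38.5)→(0.5,25)  cross = 7·25 − 0.5·38.5 = 155.7500; (r_i+r_j)·cross = 7.5·155.7500 = 1168.1250
Σcross = 885.0000 → A = |Σcross|/2 = 442.5000 mm²
Σ(r_i+r_j)·cross = 23420.7500 → first moment M = |Σ|/6 = 3903.4583
R_c = M/A = 3903.4583/442.5000 = 8.8214 mm
θ = 96° = 1.675516 rad
V = θ·R_c·A = 1.675516·8.8214·442.5000 = 6540.307 mm³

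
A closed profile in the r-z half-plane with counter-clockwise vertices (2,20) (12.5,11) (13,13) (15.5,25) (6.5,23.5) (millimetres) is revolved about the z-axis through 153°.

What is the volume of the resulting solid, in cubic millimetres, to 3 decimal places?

Volume = 2605.820 mm³

Profile (r,z), 5 vertices: (2,20) (12.5,11) (13,13) (15.5,25) (6.5,23.5)
edge 0: (2,20)→(12.5,11)  cross = 2·11 − 12.5·20 = -228.0000; (r_i+r_j)·cross = 14.5·-228.0000 = -3306.0000
edge 1: (12.5,11)→(13,13)  cross = 12.5·13 − 13·11 = 19.5000; (r_i+r_j)·cross = 25.5·19.5000 = 497.2500
edge 2: (13,13)→(15.5,25)  cross = 13·25 − 15.5·13 = 123.5000; (r_i+r_j)·cross = 28.5·123.5000 = 3519.7500
edge 3: (15.5,25)→(6.5,23.5)  cross = 15.5·23.5 − 6.5·25 = 201.7500; (r_i+r_j)·cross = 22·201.7500 = 4438.5000
edge 4: (6.5,23.5)→(2,20)  cross = 6.5·20 − 2·23.5 = 83.0000; (r_i+r_j)·cross = 8.5·83.0000 = 705.5000
Σcross = 199.7500 → A = |Σcross|/2 = 99.8750 mm²
Σ(r_i+r_j)·cross = 5855.0000 → first moment M = |Σ|/6 = 975.8333
R_c = M/A = 975.8333/99.8750 = 9.7705 mm
θ = 153° = 2.670354 rad
V = θ·R_c·A = 2.670354·9.7705·99.8750 = 2605.820 mm³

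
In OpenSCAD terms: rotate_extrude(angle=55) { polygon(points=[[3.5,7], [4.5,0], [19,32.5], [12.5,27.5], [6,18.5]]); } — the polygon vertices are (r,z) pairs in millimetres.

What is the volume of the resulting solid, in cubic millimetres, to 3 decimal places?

Profile (r,z), 5 vertices: (3.5,7) (4.5,0) (19,32.5) (12.5,27.5) (6,18.5)
edge 0: (3.5,7)→(4.5,0)  cross = 3.5·0 − 4.5·7 = -31.5000; (r_i+r_j)·cross = 8·-31.5000 = -252.0000
edge 1: (4.5,0)→(19,32.5)  cross = 4.5·32.5 − 19·0 = 146.2500; (r_i+r_j)·cross = 23.5·146.2500 = 3436.8750
edge 2: (19,32.5)→(12.5,27.5)  cross = 19·27.5 − 12.5·32.5 = 116.2500; (r_i+r_j)·cross = 31.5·116.2500 = 3661.8750
edge 3: (12.5,27.5)→(6,18.5)  cross = 12.5·18.5 − 6·27.5 = 66.2500; (r_i+r_j)·cross = 18.5·66.2500 = 1225.6250
edge 4: (6,18.5)→(3.5,7)  cross = 6·7 − 3.5·18.5 = -22.7500; (r_i+r_j)·cross = 9.5·-22.7500 = -216.1250
Σcross = 274.5000 → A = |Σcross|/2 = 137.2500 mm²
Σ(r_i+r_j)·cross = 7856.2500 → first moment M = |Σ|/6 = 1309.3750
R_c = M/A = 1309.3750/137.2500 = 9.5401 mm
θ = 55° = 0.959931 rad
V = θ·R_c·A = 0.959931·9.5401·137.2500 = 1256.910 mm³

Volume = 1256.910 mm³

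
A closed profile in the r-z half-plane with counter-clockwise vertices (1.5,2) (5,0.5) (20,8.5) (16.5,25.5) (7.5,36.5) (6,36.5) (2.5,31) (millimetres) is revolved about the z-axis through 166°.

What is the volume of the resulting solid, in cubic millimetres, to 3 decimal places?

Volume = 12308.831 mm³

Profile (r,z), 7 vertices: (1.5,2) (5,0.5) (20,8.5) (16.5,25.5) (7.5,36.5) (6,36.5) (2.5,31)
edge 0: (1.5,2)→(5,0.5)  cross = 1.5·0.5 − 5·2 = -9.2500; (r_i+r_j)·cross = 6.5·-9.2500 = -60.1250
edge 1: (5,0.5)→(20,8.5)  cross = 5·8.5 − 20·0.5 = 32.5000; (r_i+r_j)·cross = 25·32.5000 = 812.5000
edge 2: (20,8.5)→(16.5,25.5)  cross = 20·25.5 − 16.5·8.5 = 369.7500; (r_i+r_j)·cross = 36.5·369.7500 = 13495.8750
edge 3: (16.5,25.5)→(7.5,36.5)  cross = 16.5·36.5 − 7.5·25.5 = 411.0000; (r_i+r_j)·cross = 24·411.0000 = 9864.0000
edge 4: (7.5,36.5)→(6,36.5)  cross = 7.5·36.5 − 6·36.5 = 54.7500; (r_i+r_j)·cross = 13.5·54.7500 = 739.1250
edge 5: (6,36.5)→(2.5,31)  cross = 6·31 − 2.5·36.5 = 94.7500; (r_i+r_j)·cross = 8.5·94.7500 = 805.3750
edge 6: (2.5,31)→(1.5,2)  cross = 2.5·2 − 1.5·31 = -41.5000; (r_i+r_j)·cross = 4·-41.5000 = -166.0000
Σcross = 912.0000 → A = |Σcross|/2 = 456.0000 mm²
Σ(r_i+r_j)·cross = 25490.7500 → first moment M = |Σ|/6 = 4248.4583
R_c = M/A = 4248.4583/456.0000 = 9.3168 mm
θ = 166° = 2.897247 rad
V = θ·R_c·A = 2.897247·9.3168·456.0000 = 12308.831 mm³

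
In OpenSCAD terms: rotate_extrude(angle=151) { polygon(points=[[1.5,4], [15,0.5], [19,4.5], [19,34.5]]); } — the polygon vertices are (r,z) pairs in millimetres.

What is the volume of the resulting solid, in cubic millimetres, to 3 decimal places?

Profile (r,z), 4 vertices: (1.5,4) (15,0.5) (19,4.5) (19,34.5)
edge 0: (1.5,4)→(15,0.5)  cross = 1.5·0.5 − 15·4 = -59.2500; (r_i+r_j)·cross = 16.5·-59.2500 = -977.6250
edge 1: (15,0.5)→(19,4.5)  cross = 15·4.5 − 19·0.5 = 58.0000; (r_i+r_j)·cross = 34·58.0000 = 1972.0000
edge 2: (19,4.5)→(19,34.5)  cross = 19·34.5 − 19·4.5 = 570.0000; (r_i+r_j)·cross = 38·570.0000 = 21660.0000
edge 3: (19,34.5)→(1.5,4)  cross = 19·4 − 1.5·34.5 = 24.2500; (r_i+r_j)·cross = 20.5·24.2500 = 497.1250
Σcross = 593.0000 → A = |Σcross|/2 = 296.5000 mm²
Σ(r_i+r_j)·cross = 23151.5000 → first moment M = |Σ|/6 = 3858.5833
R_c = M/A = 3858.5833/296.5000 = 13.0138 mm
θ = 151° = 2.635447 rad
V = θ·R_c·A = 2.635447·13.0138·296.5000 = 10169.093 mm³

Volume = 10169.093 mm³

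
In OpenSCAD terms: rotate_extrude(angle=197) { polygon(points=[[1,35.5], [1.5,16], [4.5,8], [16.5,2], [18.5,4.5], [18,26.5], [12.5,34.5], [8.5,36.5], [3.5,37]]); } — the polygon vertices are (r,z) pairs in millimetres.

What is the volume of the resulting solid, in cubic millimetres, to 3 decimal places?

Volume = 16102.269 mm³

Profile (r,z), 9 vertices: (1,35.5) (1.5,16) (4.5,8) (16.5,2) (18.5,4.5) (18,26.5) (12.5,34.5) (8.5,36.5) (3.5,37)
edge 0: (1,35.5)→(1.5,16)  cross = 1·16 − 1.5·35.5 = -37.2500; (r_i+r_j)·cross = 2.5·-37.2500 = -93.1250
edge 1: (1.5,16)→(4.5,8)  cross = 1.5·8 − 4.5·16 = -60.0000; (r_i+r_j)·cross = 6·-60.0000 = -360.0000
edge 2: (4.5,8)→(16.5,2)  cross = 4.5·2 − 16.5·8 = -123.0000; (r_i+r_j)·cross = 21·-123.0000 = -2583.0000
edge 3: (16.5,2)→(18.5,4.5)  cross = 16.5·4.5 − 18.5·2 = 37.2500; (r_i+r_j)·cross = 35·37.2500 = 1303.7500
edge 4: (18.5,4.5)→(18,26.5)  cross = 18.5·26.5 − 18·4.5 = 409.2500; (r_i+r_j)·cross = 36.5·409.2500 = 14937.6250
edge 5: (18,26.5)→(12.5,34.5)  cross = 18·34.5 − 12.5·26.5 = 289.7500; (r_i+r_j)·cross = 30.5·289.7500 = 8837.3750
edge 6: (12.5,34.5)→(8.5,36.5)  cross = 12.5·36.5 − 8.5·34.5 = 163.0000; (r_i+r_j)·cross = 21·163.0000 = 3423.0000
edge 7: (8.5,36.5)→(3.5,37)  cross = 8.5·37 − 3.5·36.5 = 186.7500; (r_i+r_j)·cross = 12·186.7500 = 2241.0000
edge 8: (3.5,37)→(1,35.5)  cross = 3.5·35.5 − 1·37 = 87.2500; (r_i+r_j)·cross = 4.5·87.2500 = 392.6250
Σcross = 953.0000 → A = |Σcross|/2 = 476.5000 mm²
Σ(r_i+r_j)·cross = 28099.2500 → first moment M = |Σ|/6 = 4683.2083
R_c = M/A = 4683.2083/476.5000 = 9.8283 mm
θ = 197° = 3.438299 rad
V = θ·R_c·A = 3.438299·9.8283·476.5000 = 16102.269 mm³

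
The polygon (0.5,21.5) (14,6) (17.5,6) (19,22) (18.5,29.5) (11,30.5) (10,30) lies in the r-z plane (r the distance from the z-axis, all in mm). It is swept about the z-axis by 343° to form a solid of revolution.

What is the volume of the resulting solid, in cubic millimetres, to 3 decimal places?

Volume = 20316.988 mm³

Profile (r,z), 7 vertices: (0.5,21.5) (14,6) (17.5,6) (19,22) (18.5,29.5) (11,30.5) (10,30)
edge 0: (0.5,21.5)→(14,6)  cross = 0.5·6 − 14·21.5 = -298.0000; (r_i+r_j)·cross = 14.5·-298.0000 = -4321.0000
edge 1: (14,6)→(17.5,6)  cross = 14·6 − 17.5·6 = -21.0000; (r_i+r_j)·cross = 31.5·-21.0000 = -661.5000
edge 2: (17.5,6)→(19,22)  cross = 17.5·22 − 19·6 = 271.0000; (r_i+r_j)·cross = 36.5·271.0000 = 9891.5000
edge 3: (19,22)→(18.5,29.5)  cross = 19·29.5 − 18.5·22 = 153.5000; (r_i+r_j)·cross = 37.5·153.5000 = 5756.2500
edge 4: (18.5,29.5)→(11,30.5)  cross = 18.5·30.5 − 11·29.5 = 239.7500; (r_i+r_j)·cross = 29.5·239.7500 = 7072.6250
edge 5: (11,30.5)→(10,30)  cross = 11·30 − 10·30.5 = 25.0000; (r_i+r_j)·cross = 21·25.0000 = 525.0000
edge 6: (10,30)→(0.5,21.5)  cross = 10·21.5 − 0.5·30 = 200.0000; (r_i+r_j)·cross = 10.5·200.0000 = 2100.0000
Σcross = 570.2500 → A = |Σcross|/2 = 285.1250 mm²
Σ(r_i+r_j)·cross = 20362.8750 → first moment M = |Σ|/6 = 3393.8125
R_c = M/A = 3393.8125/285.1250 = 11.9029 mm
θ = 343° = 5.986479 rad
V = θ·R_c·A = 5.986479·11.9029·285.1250 = 20316.988 mm³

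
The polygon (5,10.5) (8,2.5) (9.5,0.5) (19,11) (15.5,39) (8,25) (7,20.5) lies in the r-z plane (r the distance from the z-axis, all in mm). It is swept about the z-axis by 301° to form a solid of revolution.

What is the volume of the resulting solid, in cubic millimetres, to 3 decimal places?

Volume = 19591.723 mm³

Profile (r,z), 7 vertices: (5,10.5) (8,2.5) (9.5,0.5) (19,11) (15.5,39) (8,25) (7,20.5)
edge 0: (5,10.5)→(8,2.5)  cross = 5·2.5 − 8·10.5 = -71.5000; (r_i+r_j)·cross = 13·-71.5000 = -929.5000
edge 1: (8,2.5)→(9.5,0.5)  cross = 8·0.5 − 9.5·2.5 = -19.7500; (r_i+r_j)·cross = 17.5·-19.7500 = -345.6250
edge 2: (9.5,0.5)→(19,11)  cross = 9.5·11 − 19·0.5 = 95.0000; (r_i+r_j)·cross = 28.5·95.0000 = 2707.5000
edge 3: (19,11)→(15.5,39)  cross = 19·39 − 15.5·11 = 570.5000; (r_i+r_j)·cross = 34.5·570.5000 = 19682.2500
edge 4: (15.5,39)→(8,25)  cross = 15.5·25 − 8·39 = 75.5000; (r_i+r_j)·cross = 23.5·75.5000 = 1774.2500
edge 5: (8,25)→(7,20.5)  cross = 8·20.5 − 7·25 = -11.0000; (r_i+r_j)·cross = 15·-11.0000 = -165.0000
edge 6: (7,20.5)→(5,10.5)  cross = 7·10.5 − 5·20.5 = -29.0000; (r_i+r_j)·cross = 12·-29.0000 = -348.0000
Σcross = 609.7500 → A = |Σcross|/2 = 304.8750 mm²
Σ(r_i+r_j)·cross = 22375.8750 → first moment M = |Σ|/6 = 3729.3125
R_c = M/A = 3729.3125/304.8750 = 12.2323 mm
θ = 301° = 5.253441 rad
V = θ·R_c·A = 5.253441·12.2323·304.8750 = 19591.723 mm³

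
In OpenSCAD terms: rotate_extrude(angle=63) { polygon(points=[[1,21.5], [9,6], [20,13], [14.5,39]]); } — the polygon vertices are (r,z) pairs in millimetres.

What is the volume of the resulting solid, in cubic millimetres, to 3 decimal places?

Volume = 4154.930 mm³

Profile (r,z), 4 vertices: (1,21.5) (9,6) (20,13) (14.5,39)
edge 0: (1,21.5)→(9,6)  cross = 1·6 − 9·21.5 = -187.5000; (r_i+r_j)·cross = 10·-187.5000 = -1875.0000
edge 1: (9,6)→(20,13)  cross = 9·13 − 20·6 = -3.0000; (r_i+r_j)·cross = 29·-3.0000 = -87.0000
edge 2: (20,13)→(14.5,39)  cross = 20·39 − 14.5·13 = 591.5000; (r_i+r_j)·cross = 34.5·591.5000 = 20406.7500
edge 3: (14.5,39)→(1,21.5)  cross = 14.5·21.5 − 1·39 = 272.7500; (r_i+r_j)·cross = 15.5·272.7500 = 4227.6250
Σcross = 673.7500 → A = |Σcross|/2 = 336.8750 mm²
Σ(r_i+r_j)·cross = 22672.3750 → first moment M = |Σ|/6 = 3778.7292
R_c = M/A = 3778.7292/336.8750 = 11.2170 mm
θ = 63° = 1.099557 rad
V = θ·R_c·A = 1.099557·11.2170·336.8750 = 4154.930 mm³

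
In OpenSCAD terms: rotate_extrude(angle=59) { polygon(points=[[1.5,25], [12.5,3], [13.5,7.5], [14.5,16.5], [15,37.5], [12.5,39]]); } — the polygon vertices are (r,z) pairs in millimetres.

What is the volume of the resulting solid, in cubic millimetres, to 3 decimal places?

Profile (r,z), 6 vertices: (1.5,25) (12.5,3) (13.5,7.5) (14.5,16.5) (15,37.5) (12.5,39)
edge 0: (1.5,25)→(12.5,3)  cross = 1.5·3 − 12.5·25 = -308.0000; (r_i+r_j)·cross = 14·-308.0000 = -4312.0000
edge 1: (12.5,3)→(13.5,7.5)  cross = 12.5·7.5 − 13.5·3 = 53.2500; (r_i+r_j)·cross = 26·53.2500 = 1384.5000
edge 2: (13.5,7.5)→(14.5,16.5)  cross = 13.5·16.5 − 14.5·7.5 = 114.0000; (r_i+r_j)·cross = 28·114.0000 = 3192.0000
edge 3: (14.5,16.5)→(15,37.5)  cross = 14.5·37.5 − 15·16.5 = 296.2500; (r_i+r_j)·cross = 29.5·296.2500 = 8739.3750
edge 4: (15,37.5)→(12.5,39)  cross = 15·39 − 12.5·37.5 = 116.2500; (r_i+r_j)·cross = 27.5·116.2500 = 3196.8750
edge 5: (12.5,39)→(1.5,25)  cross = 12.5·25 − 1.5·39 = 254.0000; (r_i+r_j)·cross = 14·254.0000 = 3556.0000
Σcross = 525.7500 → A = |Σcross|/2 = 262.8750 mm²
Σ(r_i+r_j)·cross = 15756.7500 → first moment M = |Σ|/6 = 2626.1250
R_c = M/A = 2626.1250/262.8750 = 9.9900 mm
θ = 59° = 1.029744 rad
V = θ·R_c·A = 1.029744·9.9900·262.8750 = 2704.237 mm³

Volume = 2704.237 mm³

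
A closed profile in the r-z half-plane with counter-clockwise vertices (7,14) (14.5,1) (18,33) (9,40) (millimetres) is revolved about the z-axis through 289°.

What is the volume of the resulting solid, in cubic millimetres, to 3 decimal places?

Profile (r,z), 4 vertices: (7,14) (14.5,1) (18,33) (9,40)
edge 0: (7,14)→(14.5,1)  cross = 7·1 − 14.5·14 = -196.0000; (r_i+r_j)·cross = 21.5·-196.0000 = -4214.0000
edge 1: (14.5,1)→(18,33)  cross = 14.5·33 − 18·1 = 460.5000; (r_i+r_j)·cross = 32.5·460.5000 = 14966.2500
edge 2: (18,33)→(9,40)  cross = 18·40 − 9·33 = 423.0000; (r_i+r_j)·cross = 27·423.0000 = 11421.0000
edge 3: (9,40)→(7,14)  cross = 9·14 − 7·40 = -154.0000; (r_i+r_j)·cross = 16·-154.0000 = -2464.0000
Σcross = 533.5000 → A = |Σcross|/2 = 266.7500 mm²
Σ(r_i+r_j)·cross = 19709.2500 → first moment M = |Σ|/6 = 3284.8750
R_c = M/A = 3284.8750/266.7500 = 12.3144 mm
θ = 289° = 5.044002 rad
V = θ·R_c·A = 5.044002·12.3144·266.7500 = 16568.915 mm³

Volume = 16568.915 mm³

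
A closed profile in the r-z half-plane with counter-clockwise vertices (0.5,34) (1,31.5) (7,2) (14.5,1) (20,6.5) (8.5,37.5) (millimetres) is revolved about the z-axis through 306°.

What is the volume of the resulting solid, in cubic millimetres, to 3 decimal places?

Profile (r,z), 6 vertices: (0.5,34) (1,31.5) (7,2) (14.5,1) (20,6.5) (8.5,37.5)
edge 0: (0.5,34)→(1,31.5)  cross = 0.5·31.5 − 1·34 = -18.2500; (r_i+r_j)·cross = 1.5·-18.2500 = -27.3750
edge 1: (1,31.5)→(7,2)  cross = 1·2 − 7·31.5 = -218.5000; (r_i+r_j)·cross = 8·-218.5000 = -1748.0000
edge 2: (7,2)→(14.5,1)  cross = 7·1 − 14.5·2 = -22.0000; (r_i+r_j)·cross = 21.5·-22.0000 = -473.0000
edge 3: (14.5,1)→(20,6.5)  cross = 14.5·6.5 − 20·1 = 74.2500; (r_i+r_j)·cross = 34.5·74.2500 = 2561.6250
edge 4: (20,6.5)→(8.5,37.5)  cross = 20·37.5 − 8.5·6.5 = 694.7500; (r_i+r_j)·cross = 28.5·694.7500 = 19800.3750
edge 5: (8.5,37.5)→(0.5,34)  cross = 8.5·34 − 0.5·37.5 = 270.2500; (r_i+r_j)·cross = 9·270.2500 = 2432.2500
Σcross = 780.5000 → A = |Σcross|/2 = 390.2500 mm²
Σ(r_i+r_j)·cross = 22545.8750 → first moment M = |Σ|/6 = 3757.6458
R_c = M/A = 3757.6458/390.2500 = 9.6288 mm
θ = 306° = 5.340708 rad
V = θ·R_c·A = 5.340708·9.6288·390.2500 = 20068.487 mm³

Volume = 20068.487 mm³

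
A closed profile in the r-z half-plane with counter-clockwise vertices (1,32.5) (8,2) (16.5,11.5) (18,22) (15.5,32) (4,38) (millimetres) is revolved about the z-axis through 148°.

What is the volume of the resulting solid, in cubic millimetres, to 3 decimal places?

Volume = 9397.056 mm³

Profile (r,z), 6 vertices: (1,32.5) (8,2) (16.5,11.5) (18,22) (15.5,32) (4,38)
edge 0: (1,32.5)→(8,2)  cross = 1·2 − 8·32.5 = -258.0000; (r_i+r_j)·cross = 9·-258.0000 = -2322.0000
edge 1: (8,2)→(16.5,11.5)  cross = 8·11.5 − 16.5·2 = 59.0000; (r_i+r_j)·cross = 24.5·59.0000 = 1445.5000
edge 2: (16.5,11.5)→(18,22)  cross = 16.5·22 − 18·11.5 = 156.0000; (r_i+r_j)·cross = 34.5·156.0000 = 5382.0000
edge 3: (18,22)→(15.5,32)  cross = 18·32 − 15.5·22 = 235.0000; (r_i+r_j)·cross = 33.5·235.0000 = 7872.5000
edge 4: (15.5,32)→(4,38)  cross = 15.5·38 − 4·32 = 461.0000; (r_i+r_j)·cross = 19.5·461.0000 = 8989.5000
edge 5: (4,38)→(1,32.5)  cross = 4·32.5 − 1·38 = 92.0000; (r_i+r_j)·cross = 5·92.0000 = 460.0000
Σcross = 745.0000 → A = |Σcross|/2 = 372.5000 mm²
Σ(r_i+r_j)·cross = 21827.5000 → first moment M = |Σ|/6 = 3637.9167
R_c = M/A = 3637.9167/372.5000 = 9.7662 mm
θ = 148° = 2.583087 rad
V = θ·R_c·A = 2.583087·9.7662·372.5000 = 9397.056 mm³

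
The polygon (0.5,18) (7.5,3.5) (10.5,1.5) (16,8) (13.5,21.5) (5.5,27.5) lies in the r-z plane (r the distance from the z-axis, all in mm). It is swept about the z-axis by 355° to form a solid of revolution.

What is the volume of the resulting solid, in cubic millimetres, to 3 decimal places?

Profile (r,z), 6 vertices: (0.5,18) (7.5,3.5) (10.5,1.5) (16,8) (13.5,21.5) (5.5,27.5)
edge 0: (0.5,18)→(7.5,3.5)  cross = 0.5·3.5 − 7.5·18 = -133.2500; (r_i+r_j)·cross = 8·-133.2500 = -1066.0000
edge 1: (7.5,3.5)→(10.5,1.5)  cross = 7.5·1.5 − 10.5·3.5 = -25.5000; (r_i+r_j)·cross = 18·-25.5000 = -459.0000
edge 2: (10.5,1.5)→(16,8)  cross = 10.5·8 − 16·1.5 = 60.0000; (r_i+r_j)·cross = 26.5·60.0000 = 1590.0000
edge 3: (16,8)→(13.5,21.5)  cross = 16·21.5 − 13.5·8 = 236.0000; (r_i+r_j)·cross = 29.5·236.0000 = 6962.0000
edge 4: (13.5,21.5)→(5.5,27.5)  cross = 13.5·27.5 − 5.5·21.5 = 253.0000; (r_i+r_j)·cross = 19·253.0000 = 4807.0000
edge 5: (5.5,27.5)→(0.5,18)  cross = 5.5·18 − 0.5·27.5 = 85.2500; (r_i+r_j)·cross = 6·85.2500 = 511.5000
Σcross = 475.5000 → A = |Σcross|/2 = 237.7500 mm²
Σ(r_i+r_j)·cross = 12345.5000 → first moment M = |Σ|/6 = 2057.5833
R_c = M/A = 2057.5833/237.7500 = 8.6544 mm
θ = 355° = 6.195919 rad
V = θ·R_c·A = 6.195919·8.6544·237.7500 = 12748.619 mm³

Volume = 12748.619 mm³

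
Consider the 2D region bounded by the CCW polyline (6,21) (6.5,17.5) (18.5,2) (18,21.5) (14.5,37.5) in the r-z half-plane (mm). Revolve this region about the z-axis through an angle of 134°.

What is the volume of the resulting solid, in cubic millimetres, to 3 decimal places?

Profile (r,z), 5 vertices: (6,21) (6.5,17.5) (18.5,2) (18,21.5) (14.5,37.5)
edge 0: (6,21)→(6.5,17.5)  cross = 6·17.5 − 6.5·21 = -31.5000; (r_i+r_j)·cross = 12.5·-31.5000 = -393.7500
edge 1: (6.5,17.5)→(18.5,2)  cross = 6.5·2 − 18.5·17.5 = -310.7500; (r_i+r_j)·cross = 25·-310.7500 = -7768.7500
edge 2: (18.5,2)→(18,21.5)  cross = 18.5·21.5 − 18·2 = 361.7500; (r_i+r_j)·cross = 36.5·361.7500 = 13203.8750
edge 3: (18,21.5)→(14.5,37.5)  cross = 18·37.5 − 14.5·21.5 = 363.2500; (r_i+r_j)·cross = 32.5·363.2500 = 11805.6250
edge 4: (14.5,37.5)→(6,21)  cross = 14.5·21 − 6·37.5 = 79.5000; (r_i+r_j)·cross = 20.5·79.5000 = 1629.7500
Σcross = 462.2500 → A = |Σcross|/2 = 231.1250 mm²
Σ(r_i+r_j)·cross = 18476.7500 → first moment M = |Σ|/6 = 3079.4583
R_c = M/A = 3079.4583/231.1250 = 13.3238 mm
θ = 134° = 2.338741 rad
V = θ·R_c·A = 2.338741·13.3238·231.1250 = 7202.056 mm³

Volume = 7202.056 mm³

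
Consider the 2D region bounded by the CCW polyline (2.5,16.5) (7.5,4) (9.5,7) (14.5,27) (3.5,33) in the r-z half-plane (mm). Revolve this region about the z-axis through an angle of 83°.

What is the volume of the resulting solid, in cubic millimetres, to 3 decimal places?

Volume = 2315.986 mm³

Profile (r,z), 5 vertices: (2.5,16.5) (7.5,4) (9.5,7) (14.5,27) (3.5,33)
edge 0: (2.5,16.5)→(7.5,4)  cross = 2.5·4 − 7.5·16.5 = -113.7500; (r_i+r_j)·cross = 10·-113.7500 = -1137.5000
edge 1: (7.5,4)→(9.5,7)  cross = 7.5·7 − 9.5·4 = 14.5000; (r_i+r_j)·cross = 17·14.5000 = 246.5000
edge 2: (9.5,7)→(14.5,27)  cross = 9.5·27 − 14.5·7 = 155.0000; (r_i+r_j)·cross = 24·155.0000 = 3720.0000
edge 3: (14.5,27)→(3.5,33)  cross = 14.5·33 − 3.5·27 = 384.0000; (r_i+r_j)·cross = 18·384.0000 = 6912.0000
edge 4: (3.5,33)→(2.5,16.5)  cross = 3.5·16.5 − 2.5·33 = -24.7500; (r_i+r_j)·cross = 6·-24.7500 = -148.5000
Σcross = 415.0000 → A = |Σcross|/2 = 207.5000 mm²
Σ(r_i+r_j)·cross = 9592.5000 → first moment M = |Σ|/6 = 1598.7500
R_c = M/A = 1598.7500/207.5000 = 7.7048 mm
θ = 83° = 1.448623 rad
V = θ·R_c·A = 1.448623·7.7048·207.5000 = 2315.986 mm³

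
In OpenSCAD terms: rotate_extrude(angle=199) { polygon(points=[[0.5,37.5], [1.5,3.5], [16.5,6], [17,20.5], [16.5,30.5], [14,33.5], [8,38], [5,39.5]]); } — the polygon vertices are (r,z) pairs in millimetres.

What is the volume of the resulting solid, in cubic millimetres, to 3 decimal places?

Volume = 14570.241 mm³

Profile (r,z), 8 vertices: (0.5,37.5) (1.5,3.5) (16.5,6) (17,20.5) (16.5,30.5) (14,33.5) (8,38) (5,39.5)
edge 0: (0.5,37.5)→(1.5,3.5)  cross = 0.5·3.5 − 1.5·37.5 = -54.5000; (r_i+r_j)·cross = 2·-54.5000 = -109.0000
edge 1: (1.5,3.5)→(16.5,6)  cross = 1.5·6 − 16.5·3.5 = -48.7500; (r_i+r_j)·cross = 18·-48.7500 = -877.5000
edge 2: (16.5,6)→(17,20.5)  cross = 16.5·20.5 − 17·6 = 236.2500; (r_i+r_j)·cross = 33.5·236.2500 = 7914.3750
edge 3: (17,20.5)→(16.5,30.5)  cross = 17·30.5 − 16.5·20.5 = 180.2500; (r_i+r_j)·cross = 33.5·180.2500 = 6038.3750
edge 4: (16.5,30.5)→(14,33.5)  cross = 16.5·33.5 − 14·30.5 = 125.7500; (r_i+r_j)·cross = 30.5·125.7500 = 3835.3750
edge 5: (14,33.5)→(8,38)  cross = 14·38 − 8·33.5 = 264.0000; (r_i+r_j)·cross = 22·264.0000 = 5808.0000
edge 6: (8,38)→(5,39.5)  cross = 8·39.5 − 5·38 = 126.0000; (r_i+r_j)·cross = 13·126.0000 = 1638.0000
edge 7: (5,39.5)→(0.5,37.5)  cross = 5·37.5 − 0.5·39.5 = 167.7500; (r_i+r_j)·cross = 5.5·167.7500 = 922.6250
Σcross = 996.7500 → A = |Σcross|/2 = 498.3750 mm²
Σ(r_i+r_j)·cross = 25170.2500 → first moment M = |Σ|/6 = 4195.0417
R_c = M/A = 4195.0417/498.3750 = 8.4174 mm
θ = 199° = 3.473205 rad
V = θ·R_c·A = 3.473205·8.4174·498.3750 = 14570.241 mm³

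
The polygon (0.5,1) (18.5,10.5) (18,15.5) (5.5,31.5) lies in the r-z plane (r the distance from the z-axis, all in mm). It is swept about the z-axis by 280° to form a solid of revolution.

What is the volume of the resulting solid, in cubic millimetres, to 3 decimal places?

Volume = 11871.759 mm³

Profile (r,z), 4 vertices: (0.5,1) (18.5,10.5) (18,15.5) (5.5,31.5)
edge 0: (0.5,1)→(18.5,10.5)  cross = 0.5·10.5 − 18.5·1 = -13.2500; (r_i+r_j)·cross = 19·-13.2500 = -251.7500
edge 1: (18.5,10.5)→(18,15.5)  cross = 18.5·15.5 − 18·10.5 = 97.7500; (r_i+r_j)·cross = 36.5·97.7500 = 3567.8750
edge 2: (18,15.5)→(5.5,31.5)  cross = 18·31.5 − 5.5·15.5 = 481.7500; (r_i+r_j)·cross = 23.5·481.7500 = 11321.1250
edge 3: (5.5,31.5)→(0.5,1)  cross = 5.5·1 − 0.5·31.5 = -10.2500; (r_i+r_j)·cross = 6·-10.2500 = -61.5000
Σcross = 556.0000 → A = |Σcross|/2 = 278.0000 mm²
Σ(r_i+r_j)·cross = 14575.7500 → first moment M = |Σ|/6 = 2429.2917
R_c = M/A = 2429.2917/278.0000 = 8.7385 mm
θ = 280° = 4.886922 rad
V = θ·R_c·A = 4.886922·8.7385·278.0000 = 11871.759 mm³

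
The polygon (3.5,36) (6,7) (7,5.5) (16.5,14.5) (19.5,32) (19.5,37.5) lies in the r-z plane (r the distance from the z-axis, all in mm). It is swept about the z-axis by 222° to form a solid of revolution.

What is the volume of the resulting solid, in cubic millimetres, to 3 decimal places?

Volume = 15733.827 mm³

Profile (r,z), 6 vertices: (3.5,36) (6,7) (7,5.5) (16.5,14.5) (19.5,32) (19.5,37.5)
edge 0: (3.5,36)→(6,7)  cross = 3.5·7 − 6·36 = -191.5000; (r_i+r_j)·cross = 9.5·-191.5000 = -1819.2500
edge 1: (6,7)→(7,5.5)  cross = 6·5.5 − 7·7 = -16.0000; (r_i+r_j)·cross = 13·-16.0000 = -208.0000
edge 2: (7,5.5)→(16.5,14.5)  cross = 7·14.5 − 16.5·5.5 = 10.7500; (r_i+r_j)·cross = 23.5·10.7500 = 252.6250
edge 3: (16.5,14.5)→(19.5,32)  cross = 16.5·32 − 19.5·14.5 = 245.2500; (r_i+r_j)·cross = 36·245.2500 = 8829.0000
edge 4: (19.5,32)→(19.5,37.5)  cross = 19.5·37.5 − 19.5·32 = 107.2500; (r_i+r_j)·cross = 39·107.2500 = 4182.7500
edge 5: (19.5,37.5)→(3.5,36)  cross = 19.5·36 − 3.5·37.5 = 570.7500; (r_i+r_j)·cross = 23·570.7500 = 13127.2500
Σcross = 726.5000 → A = |Σcross|/2 = 363.2500 mm²
Σ(r_i+r_j)·cross = 24364.3750 → first moment M = |Σ|/6 = 4060.7292
R_c = M/A = 4060.7292/363.2500 = 11.1789 mm
θ = 222° = 3.874631 rad
V = θ·R_c·A = 3.874631·11.1789·363.2500 = 15733.827 mm³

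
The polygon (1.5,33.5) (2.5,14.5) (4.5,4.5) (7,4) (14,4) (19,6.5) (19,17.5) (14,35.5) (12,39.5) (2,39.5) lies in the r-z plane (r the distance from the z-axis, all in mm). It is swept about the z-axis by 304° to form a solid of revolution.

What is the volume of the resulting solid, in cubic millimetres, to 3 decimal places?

Volume = 26617.766 mm³

Profile (r,z), 10 vertices: (1.5,33.5) (2.5,14.5) (4.5,4.5) (7,4) (14,4) (19,6.5) (19,17.5) (14,35.5) (12,39.5) (2,39.5)
edge 0: (1.5,33.5)→(2.5,14.5)  cross = 1.5·14.5 − 2.5·33.5 = -62.0000; (r_i+r_j)·cross = 4·-62.0000 = -248.0000
edge 1: (2.5,14.5)→(4.5,4.5)  cross = 2.5·4.5 − 4.5·14.5 = -54.0000; (r_i+r_j)·cross = 7·-54.0000 = -378.0000
edge 2: (4.5,4.5)→(7,4)  cross = 4.5·4 − 7·4.5 = -13.5000; (r_i+r_j)·cross = 11.5·-13.5000 = -155.2500
edge 3: (7,4)→(14,4)  cross = 7·4 − 14·4 = -28.0000; (r_i+r_j)·cross = 21·-28.0000 = -588.0000
edge 4: (14,4)→(19,6.5)  cross = 14·6.5 − 19·4 = 15.0000; (r_i+r_j)·cross = 33·15.0000 = 495.0000
edge 5: (19,6.5)→(19,17.5)  cross = 19·17.5 − 19·6.5 = 209.0000; (r_i+r_j)·cross = 38·209.0000 = 7942.0000
edge 6: (19,17.5)→(14,35.5)  cross = 19·35.5 − 14·17.5 = 429.5000; (r_i+r_j)·cross = 33·429.5000 = 14173.5000
edge 7: (14,35.5)→(12,39.5)  cross = 14·39.5 − 12·35.5 = 127.0000; (r_i+r_j)·cross = 26·127.0000 = 3302.0000
edge 8: (12,39.5)→(2,39.5)  cross = 12·39.5 − 2·39.5 = 395.0000; (r_i+r_j)·cross = 14·395.0000 = 5530.0000
edge 9: (2,39.5)→(1.5,33.5)  cross = 2·33.5 − 1.5·39.5 = 7.7500; (r_i+r_j)·cross = 3.5·7.7500 = 27.1250
Σcross = 1025.7500 → A = |Σcross|/2 = 512.8750 mm²
Σ(r_i+r_j)·cross = 30100.3750 → first moment M = |Σ|/6 = 5016.7292
R_c = M/A = 5016.7292/512.8750 = 9.7816 mm
θ = 304° = 5.305801 rad
V = θ·R_c·A = 5.305801·9.7816·512.8750 = 26617.766 mm³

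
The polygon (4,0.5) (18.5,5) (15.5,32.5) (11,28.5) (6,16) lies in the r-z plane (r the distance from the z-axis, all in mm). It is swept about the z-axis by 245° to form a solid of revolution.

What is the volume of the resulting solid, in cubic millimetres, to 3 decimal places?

Volume = 14080.342 mm³

Profile (r,z), 5 vertices: (4,0.5) (18.5,5) (15.5,32.5) (11,28.5) (6,16)
edge 0: (4,0.5)→(18.5,5)  cross = 4·5 − 18.5·0.5 = 10.7500; (r_i+r_j)·cross = 22.5·10.7500 = 241.8750
edge 1: (18.5,5)→(15.5,32.5)  cross = 18.5·32.5 − 15.5·5 = 523.7500; (r_i+r_j)·cross = 34·523.7500 = 17807.5000
edge 2: (15.5,32.5)→(11,28.5)  cross = 15.5·28.5 − 11·32.5 = 84.2500; (r_i+r_j)·cross = 26.5·84.2500 = 2232.6250
edge 3: (11,28.5)→(6,16)  cross = 11·16 − 6·28.5 = 5.0000; (r_i+r_j)·cross = 17·5.0000 = 85.0000
edge 4: (6,16)→(4,0.5)  cross = 6·0.5 − 4·16 = -61.0000; (r_i+r_j)·cross = 10·-61.0000 = -610.0000
Σcross = 562.7500 → A = |Σcross|/2 = 281.3750 mm²
Σ(r_i+r_j)·cross = 19757.0000 → first moment M = |Σ|/6 = 3292.8333
R_c = M/A = 3292.8333/281.3750 = 11.7027 mm
θ = 245° = 4.276057 rad
V = θ·R_c·A = 4.276057·11.7027·281.3750 = 14080.342 mm³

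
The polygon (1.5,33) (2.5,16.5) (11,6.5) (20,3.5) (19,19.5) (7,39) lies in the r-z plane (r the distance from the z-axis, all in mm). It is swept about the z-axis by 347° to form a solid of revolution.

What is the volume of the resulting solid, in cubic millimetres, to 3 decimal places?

Volume = 24731.249 mm³

Profile (r,z), 6 vertices: (1.5,33) (2.5,16.5) (11,6.5) (20,3.5) (19,19.5) (7,39)
edge 0: (1.5,33)→(2.5,16.5)  cross = 1.5·16.5 − 2.5·33 = -57.7500; (r_i+r_j)·cross = 4·-57.7500 = -231.0000
edge 1: (2.5,16.5)→(11,6.5)  cross = 2.5·6.5 − 11·16.5 = -165.2500; (r_i+r_j)·cross = 13.5·-165.2500 = -2230.8750
edge 2: (11,6.5)→(20,3.5)  cross = 11·3.5 − 20·6.5 = -91.5000; (r_i+r_j)·cross = 31·-91.5000 = -2836.5000
edge 3: (20,3.5)→(19,19.5)  cross = 20·19.5 − 19·3.5 = 323.5000; (r_i+r_j)·cross = 39·323.5000 = 12616.5000
edge 4: (19,19.5)→(7,39)  cross = 19·39 − 7·19.5 = 604.5000; (r_i+r_j)·cross = 26·604.5000 = 15717.0000
edge 5: (7,39)→(1.5,33)  cross = 7·33 − 1.5·39 = 172.5000; (r_i+r_j)·cross = 8.5·172.5000 = 1466.2500
Σcross = 786.0000 → A = |Σcross|/2 = 393.0000 mm²
Σ(r_i+r_j)·cross = 24501.3750 → first moment M = |Σ|/6 = 4083.5625
R_c = M/A = 4083.5625/393.0000 = 10.3907 mm
θ = 347° = 6.056293 rad
V = θ·R_c·A = 6.056293·10.3907·393.0000 = 24731.249 mm³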